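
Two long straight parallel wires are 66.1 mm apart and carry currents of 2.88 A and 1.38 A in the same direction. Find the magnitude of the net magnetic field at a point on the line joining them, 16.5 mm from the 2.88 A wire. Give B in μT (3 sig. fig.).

Each long wire gives B = μ₀I/(2πd). Distances are d₁ = 0.0165 m and d₂ = 0.0496 m.
B₁ = 3.49×10⁻⁵ T, B₂ = 5.56×10⁻⁶ T.
Between parallel currents the two contributions point in opposite directions, so they subtract. B = |B₁ − B₂| = |3.49×10⁻⁵ − 5.56×10⁻⁶| = 2.93×10⁻⁵ T.

B ≈ 29.3 μT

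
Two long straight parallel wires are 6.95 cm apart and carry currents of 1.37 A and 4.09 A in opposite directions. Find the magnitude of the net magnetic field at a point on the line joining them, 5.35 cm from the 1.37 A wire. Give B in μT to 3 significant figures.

B ≈ 56.2 μT

Each long wire gives B = μ₀I/(2πd). Distances are d₁ = 0.0535 m and d₂ = 0.016 m.
B₁ = 5.12×10⁻⁶ T, B₂ = 5.11×10⁻⁵ T.
Between antiparallel currents both contributions point the same way, so they add. B = B₁ + B₂ = 5.12×10⁻⁶ + 5.11×10⁻⁵ = 5.62×10⁻⁵ T.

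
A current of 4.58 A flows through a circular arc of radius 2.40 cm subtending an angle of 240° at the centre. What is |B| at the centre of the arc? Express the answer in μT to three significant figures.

B ≈ 79.9 μT

The Biot–Savart field of a circular arc at its centre is B = μ₀Iφ/(4πR), with φ = 4.189 rad.
B = (4π×10⁻⁷ × 4.58 × 4.189) / (4π × 0.024) = 7.99×10⁻⁵ T.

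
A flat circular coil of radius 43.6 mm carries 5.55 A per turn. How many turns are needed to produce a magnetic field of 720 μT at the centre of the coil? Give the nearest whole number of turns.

For an N-turn coil, B = Nμ₀I/(2R). A single turn gives B₁ = 8.00×10⁻⁵ T with R = 0.0436 m.
N = B/B₁ = 7.20×10⁻⁴ / 8.00×10⁻⁵ = 9.00.

N = 9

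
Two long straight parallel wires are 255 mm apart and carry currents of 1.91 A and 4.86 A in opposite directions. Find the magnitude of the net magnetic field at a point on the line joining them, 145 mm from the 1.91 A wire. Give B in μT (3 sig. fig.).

B ≈ 11.5 μT

Each long wire gives B = μ₀I/(2πd). Distances are d₁ = 0.145 m and d₂ = 0.11 m.
B₁ = 2.63×10⁻⁶ T, B₂ = 8.84×10⁻⁶ T.
Between antiparallel currents both contributions point the same way, so they add. B = B₁ + B₂ = 2.63×10⁻⁶ + 8.84×10⁻⁶ = 1.15×10⁻⁵ T.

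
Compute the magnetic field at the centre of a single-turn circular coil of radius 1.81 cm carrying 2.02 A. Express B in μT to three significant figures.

B ≈ 70.1 μT

At the centre of a circular loop the Biot–Savart law gives B = μ₀I/(2R).
B = (4π×10⁻⁷ × 2.02) / (2 × 0.0181) = 7.01×10⁻⁵ T.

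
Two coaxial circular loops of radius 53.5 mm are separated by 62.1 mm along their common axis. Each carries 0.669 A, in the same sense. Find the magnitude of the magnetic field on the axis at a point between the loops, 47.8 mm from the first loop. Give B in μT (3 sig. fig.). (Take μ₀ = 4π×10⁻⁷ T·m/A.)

Each loop contributes B = μ₀IR²/[2(R²+z²)^(3/2)] on the axis, with z measured from that loop.
Loop 1 (z = 0.0478 m): B₁ = 3.26×10⁻⁶ T. Loop 2 (z = 0.0143 m): B₂ = 7.08×10⁻⁶ T.
The fields add: B = B₁ + B₂ = 1.03×10⁻⁵ T.

B ≈ 10.3 μT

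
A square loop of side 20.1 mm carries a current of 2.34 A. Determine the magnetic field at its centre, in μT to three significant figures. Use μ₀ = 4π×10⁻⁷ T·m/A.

B ≈ 132 μT

Each side is a finite straight segment at perpendicular distance d = a/(2 tan(π/4)) = 0.01005 m from the centre, with end-angles ±π/4.
One side contributes B₁ = (μ₀I/4πd)·2 sin(π/4) = 3.29×10⁻⁵ T.
All 4 sides add in the same direction: B = 4 × 3.29×10⁻⁵ = 1.32×10⁻⁴ T.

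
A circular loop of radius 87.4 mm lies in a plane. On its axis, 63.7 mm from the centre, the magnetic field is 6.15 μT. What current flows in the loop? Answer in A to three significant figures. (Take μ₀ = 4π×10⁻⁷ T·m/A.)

I ≈ 1.62 A

On the axis of a loop, B = μ₀IR²/[2(R²+z²)^(3/2)], so I = 2B(R²+z²)^(3/2)/(μ₀R²).
R² + z² = 0.007639 + 0.004058 = 0.0117 m²; raised to 3/2 gives 1.26×10⁻³ m³.
I = 2 × 6.15×10⁻⁶ × 1.26×10⁻³ / (1.26×10⁻⁶ × 0.007639) = 1.62 A.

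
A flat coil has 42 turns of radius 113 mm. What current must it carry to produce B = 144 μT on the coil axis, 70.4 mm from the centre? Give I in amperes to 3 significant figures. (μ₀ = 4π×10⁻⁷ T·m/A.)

I ≈ 1.01 A

For an N-turn coil, B = Nμ₀IR²/[2(R²+z²)^(3/2)] with R = 0.113 m, z = 0.0704 m, so I = 2B(R²+z²)^(3/2)/(Nμ₀R²) = 2 × 1.44×10⁻⁴ × 2.36×10⁻³ / (42 × 4π×10⁻⁷ × 0.01277) = 1.01 A.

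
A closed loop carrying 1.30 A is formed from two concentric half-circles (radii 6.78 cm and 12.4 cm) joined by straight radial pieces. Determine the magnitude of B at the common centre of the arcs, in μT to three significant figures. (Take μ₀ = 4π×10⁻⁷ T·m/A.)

The radial connectors point toward the centre, so dl × r̂ = 0 and they contribute nothing.
Each semicircle gives μ₀I/(4R): inner arc 6.02×10⁻⁶ T, outer arc 3.29×10⁻⁶ T.
The two arcs carry current in opposite angular senses, so their fields oppose: B = |6.02×10⁻⁶ − 3.29×10⁻⁶| = 2.73×10⁻⁶ T.

B ≈ 2.73 μT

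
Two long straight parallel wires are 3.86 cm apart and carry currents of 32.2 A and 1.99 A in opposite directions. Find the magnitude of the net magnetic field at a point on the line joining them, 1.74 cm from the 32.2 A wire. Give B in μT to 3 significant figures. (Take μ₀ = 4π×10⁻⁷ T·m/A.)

B ≈ 389 μT

Each long wire gives B = μ₀I/(2πd). Distances are d₁ = 0.0174 m and d₂ = 0.0212 m.
B₁ = 3.70×10⁻⁴ T, B₂ = 1.88×10⁻⁵ T.
Between antiparallel currents both contributions point the same way, so they add. B = B₁ + B₂ = 3.70×10⁻⁴ + 1.88×10⁻⁵ = 3.89×10⁻⁴ T.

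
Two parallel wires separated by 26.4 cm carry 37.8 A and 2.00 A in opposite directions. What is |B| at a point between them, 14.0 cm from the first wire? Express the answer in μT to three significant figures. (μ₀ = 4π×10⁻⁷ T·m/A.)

B ≈ 57.2 μT

Each long wire gives B = μ₀I/(2πd). Distances are d₁ = 0.14 m and d₂ = 0.124 m.
B₁ = 5.40×10⁻⁵ T, B₂ = 3.23×10⁻⁶ T.
Between antiparallel currents both contributions point the same way, so they add. B = B₁ + B₂ = 5.40×10⁻⁵ + 3.23×10⁻⁶ = 5.72×10⁻⁵ T.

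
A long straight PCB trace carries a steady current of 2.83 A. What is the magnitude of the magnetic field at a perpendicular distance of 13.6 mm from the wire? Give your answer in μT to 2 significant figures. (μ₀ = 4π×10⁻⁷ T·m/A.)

For an infinitely long straight wire, B = μ₀I/(2πd).
B = (4π×10⁻⁷ × 2.83) / (2π × 0.0136) = 4.16×10⁻⁵ T.

B ≈ 42 μT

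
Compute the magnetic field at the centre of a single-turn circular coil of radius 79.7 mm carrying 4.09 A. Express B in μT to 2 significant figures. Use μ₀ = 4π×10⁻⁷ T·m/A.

B ≈ 32 μT

At the centre of a circular loop the Biot–Savart law gives B = μ₀I/(2R).
B = (4π×10⁻⁷ × 4.09) / (2 × 0.0797) = 3.22×10⁻⁵ T.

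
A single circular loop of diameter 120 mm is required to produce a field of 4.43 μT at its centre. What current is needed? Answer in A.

I ≈ 0.423 A

At the centre of a circular loop B = μ₀I/(2R), so I = 2RB/μ₀.
With R = 0.06 m, I = 2 × 0.06 × 4.43×10⁻⁶ / (4π×10⁻⁷) = 0.423 A.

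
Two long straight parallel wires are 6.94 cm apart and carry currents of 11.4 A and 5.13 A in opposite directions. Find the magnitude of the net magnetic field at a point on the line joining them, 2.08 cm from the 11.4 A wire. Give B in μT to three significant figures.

Each long wire gives B = μ₀I/(2πd). Distances are d₁ = 0.0208 m and d₂ = 0.0486 m.
B₁ = 1.10×10⁻⁴ T, B₂ = 2.11×10⁻⁵ T.
Between antiparallel currents both contributions point the same way, so they add. B = B₁ + B₂ = 1.10×10⁻⁴ + 2.11×10⁻⁵ = 1.31×10⁻⁴ T.

B ≈ 131 μT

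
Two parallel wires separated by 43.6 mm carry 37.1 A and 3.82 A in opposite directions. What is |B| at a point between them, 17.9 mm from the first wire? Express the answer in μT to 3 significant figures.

B ≈ 444 μT

Each long wire gives B = μ₀I/(2πd). Distances are d₁ = 0.0179 m and d₂ = 0.0257 m.
B₁ = 4.15×10⁻⁴ T, B₂ = 2.97×10⁻⁵ T.
Between antiparallel currents both contributions point the same way, so they add. B = B₁ + B₂ = 4.15×10⁻⁴ + 2.97×10⁻⁵ = 4.44×10⁻⁴ T.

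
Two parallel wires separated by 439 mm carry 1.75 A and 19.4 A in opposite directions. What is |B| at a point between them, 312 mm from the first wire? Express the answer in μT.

Each long wire gives B = μ₀I/(2πd). Distances are d₁ = 0.312 m and d₂ = 0.127 m.
B₁ = 1.12×10⁻⁶ T, B₂ = 3.06×10⁻⁵ T.
Between antiparallel currents both contributions point the same way, so they add. B = B₁ + B₂ = 1.12×10⁻⁶ + 3.06×10⁻⁵ = 3.17×10⁻⁵ T.

B ≈ 31.7 μT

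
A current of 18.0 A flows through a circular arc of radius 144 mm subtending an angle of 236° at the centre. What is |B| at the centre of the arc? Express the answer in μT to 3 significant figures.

The Biot–Savart field of a circular arc at its centre is B = μ₀Iφ/(4πR), with φ = 4.119 rad.
B = (4π×10⁻⁷ × 18.0 × 4.119) / (4π × 0.144) = 5.15×10⁻⁵ T.

B ≈ 51.5 μT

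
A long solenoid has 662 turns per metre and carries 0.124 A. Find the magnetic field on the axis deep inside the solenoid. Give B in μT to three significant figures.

Inside a long solenoid, B = μ₀nI with n = 662 turns/m.
B = 4π×10⁻⁷ × 662 × 0.124 = 1.03×10⁻⁴ T.

B ≈ 103 μT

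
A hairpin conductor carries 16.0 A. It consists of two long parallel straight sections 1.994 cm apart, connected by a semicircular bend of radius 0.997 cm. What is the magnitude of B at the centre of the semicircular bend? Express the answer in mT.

The semicircular arc contributes B_arc = μ₀I·π/(4πR) = μ₀I/(4R) = 5.04×10⁻⁴ T.
Each semi-infinite lead is at perpendicular distance R = 0.00997 m from the centre, with the perpendicular foot at its near end, so it contributes μ₀I/(4πR); both point the same way, together 3.21×10⁻⁴ T.
Arc and leads all point the same direction: B = 5.04×10⁻⁴ + 3.21×10⁻⁴ = 8.25×10⁻⁴ T.

B ≈ 0.825 mT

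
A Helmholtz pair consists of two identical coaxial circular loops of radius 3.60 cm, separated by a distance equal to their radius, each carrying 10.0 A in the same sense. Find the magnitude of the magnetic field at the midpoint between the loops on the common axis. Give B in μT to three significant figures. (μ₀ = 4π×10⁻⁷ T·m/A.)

Each loop contributes B = μ₀IR²/[2(R²+z²)^(3/2)] on the axis, with z measured from that loop.
Loop 1 (z = 0.018 m): B₁ = 1.25×10⁻⁴ T. Loop 2 (z = 0.018 m): B₂ = 1.25×10⁻⁴ T.
The fields add: B = B₁ + B₂ = 2.50×10⁻⁴ T.

B ≈ 250 μT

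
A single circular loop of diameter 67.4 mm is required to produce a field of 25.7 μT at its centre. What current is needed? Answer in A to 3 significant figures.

I ≈ 1.38 A

At the centre of a circular loop B = μ₀I/(2R), so I = 2RB/μ₀.
With R = 0.0337 m, I = 2 × 0.0337 × 2.57×10⁻⁵ / (4π×10⁻⁷) = 1.38 A.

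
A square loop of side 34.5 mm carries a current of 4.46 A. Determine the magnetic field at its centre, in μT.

Each side is a finite straight segment at perpendicular distance d = a/(2 tan(π/4)) = 0.01725 m from the centre, with end-angles ±π/4.
One side contributes B₁ = (μ₀I/4πd)·2 sin(π/4) = 3.66×10⁻⁵ T.
All 4 sides add in the same direction: B = 4 × 3.66×10⁻⁵ = 1.46×10⁻⁴ T.

B ≈ 146 μT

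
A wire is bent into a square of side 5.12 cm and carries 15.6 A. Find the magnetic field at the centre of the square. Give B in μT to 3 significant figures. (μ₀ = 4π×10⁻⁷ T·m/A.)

B ≈ 345 μT

Each side is a finite straight segment at perpendicular distance d = a/(2 tan(π/4)) = 0.0256 m from the centre, with end-angles ±π/4.
One side contributes B₁ = (μ₀I/4πd)·2 sin(π/4) = 8.62×10⁻⁵ T.
All 4 sides add in the same direction: B = 4 × 8.62×10⁻⁵ = 3.45×10⁻⁴ T.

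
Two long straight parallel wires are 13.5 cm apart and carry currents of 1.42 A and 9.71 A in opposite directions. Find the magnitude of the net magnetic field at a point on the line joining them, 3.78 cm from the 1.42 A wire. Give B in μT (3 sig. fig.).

Each long wire gives B = μ₀I/(2πd). Distances are d₁ = 0.0378 m and d₂ = 0.0972 m.
B₁ = 7.51×10⁻⁶ T, B₂ = 2.00×10⁻⁵ T.
Between antiparallel currents both contributions point the same way, so they add. B = B₁ + B₂ = 7.51×10⁻⁶ + 2.00×10⁻⁵ = 2.75×10⁻⁵ T.

B ≈ 27.5 μT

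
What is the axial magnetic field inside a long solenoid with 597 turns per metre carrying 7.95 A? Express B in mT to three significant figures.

B ≈ 5.96 mT

Inside a long solenoid, B = μ₀nI with n = 597 turns/m.
B = 4π×10⁻⁷ × 597 × 7.95 = 5.96×10⁻³ T.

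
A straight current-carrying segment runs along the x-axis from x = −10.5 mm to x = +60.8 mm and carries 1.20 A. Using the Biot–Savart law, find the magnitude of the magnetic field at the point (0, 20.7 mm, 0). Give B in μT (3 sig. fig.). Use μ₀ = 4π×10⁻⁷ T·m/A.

B ≈ 8.11 μT

For a finite straight segment, B = (μ₀I/4πd)(sinθ₁ + sinθ₂), where θ₁, θ₂ are the angles from the perpendicular to each end.
The perpendicular distance is d = 0.0207 m; the end-offsets along the wire are a = 0.0105 m and b = 0.0608 m.
sinθ₁ = 0.0105/√(0.0105²+0.0207²) = 0.4524; sinθ₂ = 0.0608/√(0.0608²+0.0207²) = 0.9466.
B = (4π×10⁻⁷ × 1.20) / (4π × 0.0207) × (0.4524 + 0.9466) = 8.11×10⁻⁶ T.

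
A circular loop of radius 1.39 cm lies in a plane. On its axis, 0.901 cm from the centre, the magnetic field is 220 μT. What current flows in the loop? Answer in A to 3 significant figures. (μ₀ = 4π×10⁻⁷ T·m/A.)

On the axis of a loop, B = μ₀IR²/[2(R²+z²)^(3/2)], so I = 2B(R²+z²)^(3/2)/(μ₀R²).
R² + z² = 0.0001932 + 8.118×10⁻⁵ = 0.0002744 m²; raised to 3/2 gives 4.55×10⁻⁶ m³.
I = 2 × 2.20×10⁻⁴ × 4.55×10⁻⁶ / (1.26×10⁻⁶ × 0.0001932) = 8.24 A.

I ≈ 8.24 A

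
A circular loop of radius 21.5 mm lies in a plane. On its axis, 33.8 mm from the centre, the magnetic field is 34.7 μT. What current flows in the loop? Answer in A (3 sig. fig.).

I ≈ 7.68 A

On the axis of a loop, B = μ₀IR²/[2(R²+z²)^(3/2)], so I = 2B(R²+z²)^(3/2)/(μ₀R²).
R² + z² = 0.0004623 + 0.001142 = 0.001605 m²; raised to 3/2 gives 6.43×10⁻⁵ m³.
I = 2 × 3.47×10⁻⁵ × 6.43×10⁻⁵ / (1.26×10⁻⁶ × 0.0004623) = 7.68 A.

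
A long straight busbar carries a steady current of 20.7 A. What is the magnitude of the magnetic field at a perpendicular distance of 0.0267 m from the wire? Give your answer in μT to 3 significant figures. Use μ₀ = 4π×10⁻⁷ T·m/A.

For an infinitely long straight wire, B = μ₀I/(2πd).
B = (4π×10⁻⁷ × 20.7) / (2π × 0.0267) = 1.55×10⁻⁴ T.

B ≈ 155 μT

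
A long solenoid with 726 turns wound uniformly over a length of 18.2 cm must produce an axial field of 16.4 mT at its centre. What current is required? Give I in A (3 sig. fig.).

Inside a long solenoid B = μ₀nI with n = 3989 m⁻¹, so I = B/(μ₀n).
I = 1.64×10⁻² / (4π×10⁻⁷ × 3989) = 3.27 A.

I ≈ 3.27 A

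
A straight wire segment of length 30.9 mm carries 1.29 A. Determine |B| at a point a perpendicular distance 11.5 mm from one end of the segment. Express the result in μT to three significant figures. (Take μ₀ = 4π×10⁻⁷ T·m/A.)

B ≈ 10.5 μT

For a finite straight segment, B = (μ₀I/4πd)(sinθ₁ + sinθ₂), where θ₁, θ₂ are the angles from the perpendicular to each end.
The perpendicular foot is at one end, so the two end-offsets along the wire are 0 and L = 0.0309 m.
sinθ₁ = 0/√(0²+0.0115²) = 0.0000; sinθ₂ = 0.0309/√(0.0309²+0.0115²) = 0.9372.
B = (4π×10⁻⁷ × 1.29) / (4π × 0.0115) × (0.0000 + 0.9372) = 1.05×10⁻⁵ T.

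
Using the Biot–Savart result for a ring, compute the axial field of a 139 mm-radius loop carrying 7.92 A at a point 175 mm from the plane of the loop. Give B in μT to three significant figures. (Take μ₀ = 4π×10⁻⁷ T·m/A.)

B ≈ 8.61 μT

On the axis of a circular loop, B = μ₀IR² / [2(R²+z²)^(3/2)].
R² + z² = (0.139)² + (0.175)² = 0.04995 m², and (R²+z²)^(3/2) = 1.12×10⁻² m³.
B = (4π×10⁻⁷ × 7.92 × 0.01932) / (2 × 1.12×10⁻²) = 8.61×10⁻⁶ T.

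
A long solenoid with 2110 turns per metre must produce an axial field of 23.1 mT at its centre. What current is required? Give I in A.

Inside a long solenoid B = μ₀nI with n = 2110 m⁻¹, so I = B/(μ₀n).
I = 2.31×10⁻² / (4π×10⁻⁷ × 2110) = 8.71 A.

I ≈ 8.71 A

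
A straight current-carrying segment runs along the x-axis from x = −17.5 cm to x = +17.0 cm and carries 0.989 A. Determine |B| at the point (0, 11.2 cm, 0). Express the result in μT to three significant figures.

For a finite straight segment, B = (μ₀I/4πd)(sinθ₁ + sinθ₂), where θ₁, θ₂ are the angles from the perpendicular to each end.
The perpendicular distance is d = 0.112 m; the end-offsets along the wire are a = 0.175 m and b = 0.17 m.
sinθ₁ = 0.175/√(0.175²+0.112²) = 0.8423; sinθ₂ = 0.17/√(0.17²+0.112²) = 0.8351.
B = (4π×10⁻⁷ × 0.989) / (4π × 0.112) × (0.8423 + 0.8351) = 1.48×10⁻⁶ T.

B ≈ 1.48 μT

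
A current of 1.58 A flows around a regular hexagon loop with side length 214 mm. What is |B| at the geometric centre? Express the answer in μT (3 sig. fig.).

Each side is a finite straight segment at perpendicular distance d = a/(2 tan(π/6)) = 0.1853 m from the centre, with end-angles ±π/6.
One side contributes B₁ = (μ₀I/4πd)·2 sin(π/6) = 8.53×10⁻⁷ T.
All 6 sides add in the same direction: B = 6 × 8.53×10⁻⁷ = 5.12×10⁻⁶ T.

B ≈ 5.12 μT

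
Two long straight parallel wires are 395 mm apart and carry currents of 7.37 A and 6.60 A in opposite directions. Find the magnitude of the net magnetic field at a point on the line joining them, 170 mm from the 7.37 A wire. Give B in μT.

B ≈ 14.5 μT

Each long wire gives B = μ₀I/(2πd). Distances are d₁ = 0.17 m and d₂ = 0.225 m.
B₁ = 8.67×10⁻⁶ T, B₂ = 5.87×10⁻⁶ T.
Between antiparallel currents both contributions point the same way, so they add. B = B₁ + B₂ = 8.67×10⁻⁶ + 5.87×10⁻⁶ = 1.45×10⁻⁵ T.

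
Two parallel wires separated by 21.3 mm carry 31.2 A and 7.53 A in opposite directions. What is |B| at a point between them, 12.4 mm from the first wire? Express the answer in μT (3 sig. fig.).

B ≈ 672 μT

Each long wire gives B = μ₀I/(2πd). Distances are d₁ = 0.0124 m and d₂ = 0.0089 m.
B₁ = 5.03×10⁻⁴ T, B₂ = 1.69×10⁻⁴ T.
Between antiparallel currents both contributions point the same way, so they add. B = B₁ + B₂ = 5.03×10⁻⁴ + 1.69×10⁻⁴ = 6.72×10⁻⁴ T.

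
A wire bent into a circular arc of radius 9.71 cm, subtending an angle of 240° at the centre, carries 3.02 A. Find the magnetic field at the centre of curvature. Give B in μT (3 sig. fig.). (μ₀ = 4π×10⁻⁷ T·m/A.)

The Biot–Savart field of a circular arc at its centre is B = μ₀Iφ/(4πR), with φ = 4.189 rad.
B = (4π×10⁻⁷ × 3.02 × 4.189) / (4π × 0.0971) = 1.30×10⁻⁵ T.

B ≈ 13.0 μT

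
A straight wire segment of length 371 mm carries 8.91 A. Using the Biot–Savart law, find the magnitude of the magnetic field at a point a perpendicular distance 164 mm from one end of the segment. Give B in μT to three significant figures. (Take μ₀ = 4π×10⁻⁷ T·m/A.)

For a finite straight segment, B = (μ₀I/4πd)(sinθ₁ + sinθ₂), where θ₁, θ₂ are the angles from the perpendicular to each end.
The perpendicular foot is at one end, so the two end-offsets along the wire are 0 and L = 0.371 m.
sinθ₁ = 0/√(0²+0.164²) = 0.0000; sinθ₂ = 0.371/√(0.371²+0.164²) = 0.9146.
B = (4π×10⁻⁷ × 8.91) / (4π × 0.164) × (0.0000 + 0.9146) = 4.97×10⁻⁶ T.

B ≈ 4.97 μT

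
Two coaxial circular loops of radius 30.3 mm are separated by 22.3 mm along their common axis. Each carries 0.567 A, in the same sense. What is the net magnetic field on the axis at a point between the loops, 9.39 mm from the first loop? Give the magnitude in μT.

Each loop contributes B = μ₀IR²/[2(R²+z²)^(3/2)] on the axis, with z measured from that loop.
Loop 1 (z = 0.00939 m): B₁ = 1.02×10⁻⁵ T. Loop 2 (z = 0.01291 m): B₂ = 9.15×10⁻⁶ T.
The fields add: B = B₁ + B₂ = 1.94×10⁻⁵ T.

B ≈ 19.4 μT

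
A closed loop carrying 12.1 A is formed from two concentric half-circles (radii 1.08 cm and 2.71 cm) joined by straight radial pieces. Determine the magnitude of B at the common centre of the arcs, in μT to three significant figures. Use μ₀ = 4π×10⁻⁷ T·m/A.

The radial connectors point toward the centre, so dl × r̂ = 0 and they contribute nothing.
Each semicircle gives μ₀I/(4R): inner arc 3.52×10⁻⁴ T, outer arc 1.40×10⁻⁴ T.
The two arcs carry current in opposite angular senses, so their fields oppose: B = |3.52×10⁻⁴ − 1.40×10⁻⁴| = 2.12×10⁻⁴ T.

B ≈ 212 μT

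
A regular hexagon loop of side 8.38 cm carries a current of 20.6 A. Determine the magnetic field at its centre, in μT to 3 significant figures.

B ≈ 170 μT

Each side is a finite straight segment at perpendicular distance d = a/(2 tan(π/6)) = 0.07257 m from the centre, with end-angles ±π/6.
One side contributes B₁ = (μ₀I/4πd)·2 sin(π/6) = 2.84×10⁻⁵ T.
All 6 sides add in the same direction: B = 6 × 2.84×10⁻⁵ = 1.70×10⁻⁴ T.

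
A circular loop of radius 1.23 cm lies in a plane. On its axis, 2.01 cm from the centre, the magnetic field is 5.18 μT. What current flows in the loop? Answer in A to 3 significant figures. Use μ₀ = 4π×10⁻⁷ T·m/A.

On the axis of a loop, B = μ₀IR²/[2(R²+z²)^(3/2)], so I = 2B(R²+z²)^(3/2)/(μ₀R²).
R² + z² = 0.0001513 + 0.000404 = 0.0005553 m²; raised to 3/2 gives 1.31×10⁻⁵ m³.
I = 2 × 5.18×10⁻⁶ × 1.31×10⁻⁵ / (1.26×10⁻⁶ × 0.0001513) = 0.713 A.

I ≈ 0.713 A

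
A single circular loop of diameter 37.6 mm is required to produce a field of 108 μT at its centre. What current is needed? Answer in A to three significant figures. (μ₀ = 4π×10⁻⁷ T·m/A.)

I ≈ 3.23 A

At the centre of a circular loop B = μ₀I/(2R), so I = 2RB/μ₀.
With R = 0.0188 m, I = 2 × 0.0188 × 1.08×10⁻⁴ / (4π×10⁻⁷) = 3.23 A.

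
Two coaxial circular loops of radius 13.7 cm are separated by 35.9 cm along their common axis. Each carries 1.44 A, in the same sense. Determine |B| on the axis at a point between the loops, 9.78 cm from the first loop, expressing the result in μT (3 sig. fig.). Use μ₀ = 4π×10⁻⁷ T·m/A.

B ≈ 4.22 μT

Each loop contributes B = μ₀IR²/[2(R²+z²)^(3/2)] on the axis, with z measured from that loop.
Loop 1 (z = 0.0978 m): B₁ = 3.56×10⁻⁶ T. Loop 2 (z = 0.2612 m): B₂ = 6.62×10⁻⁷ T.
The fields add: B = B₁ + B₂ = 4.22×10⁻⁶ T.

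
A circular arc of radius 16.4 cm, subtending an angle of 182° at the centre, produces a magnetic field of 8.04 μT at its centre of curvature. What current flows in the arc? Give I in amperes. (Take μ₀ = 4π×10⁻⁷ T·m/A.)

I ≈ 4.15 A

For a circular arc, B = μ₀Iφ/(4πR) with φ in radians; here φ = 3.176 rad.
So I = 4πRB/(μ₀φ) = 4π × 0.164 × 8.04×10⁻⁶ / (4π×10⁻⁷ × 3.176) = 4.15 A.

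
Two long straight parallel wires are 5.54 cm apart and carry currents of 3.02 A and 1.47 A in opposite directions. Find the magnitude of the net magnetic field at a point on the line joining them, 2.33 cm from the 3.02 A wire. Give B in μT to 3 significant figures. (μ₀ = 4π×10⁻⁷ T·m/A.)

B ≈ 35.1 μT

Each long wire gives B = μ₀I/(2πd). Distances are d₁ = 0.0233 m and d₂ = 0.0321 m.
B₁ = 2.59×10⁻⁵ T, B₂ = 9.16×10⁻⁶ T.
Between antiparallel currents both contributions point the same way, so they add. B = B₁ + B₂ = 2.59×10⁻⁵ + 9.16×10⁻⁶ = 3.51×10⁻⁵ T.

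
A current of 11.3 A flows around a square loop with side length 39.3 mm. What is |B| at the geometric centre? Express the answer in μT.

Each side is a finite straight segment at perpendicular distance d = a/(2 tan(π/4)) = 0.01965 m from the centre, with end-angles ±π/4.
One side contributes B₁ = (μ₀I/4πd)·2 sin(π/4) = 8.13×10⁻⁵ T.
All 4 sides add in the same direction: B = 4 × 8.13×10⁻⁵ = 3.25×10⁻⁴ T.

B ≈ 325 μT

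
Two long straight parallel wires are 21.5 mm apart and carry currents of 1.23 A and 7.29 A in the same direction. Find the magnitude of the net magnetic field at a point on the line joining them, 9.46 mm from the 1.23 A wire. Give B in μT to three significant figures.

B ≈ 95.1 μT

Each long wire gives B = μ₀I/(2πd). Distances are d₁ = 0.00946 m and d₂ = 0.01204 m.
B₁ = 2.60×10⁻⁵ T, B₂ = 1.21×10⁻⁴ T.
Between parallel currents the two contributions point in opposite directions, so they subtract. B = |B₁ − B₂| = |2.60×10⁻⁵ − 1.21×10⁻⁴| = 9.51×10⁻⁵ T.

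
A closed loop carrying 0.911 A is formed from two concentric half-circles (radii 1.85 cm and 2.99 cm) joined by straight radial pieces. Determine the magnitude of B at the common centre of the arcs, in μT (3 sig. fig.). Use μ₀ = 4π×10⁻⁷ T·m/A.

The radial connectors point toward the centre, so dl × r̂ = 0 and they contribute nothing.
Each semicircle gives μ₀I/(4R): inner arc 1.55×10⁻⁵ T, outer arc 9.57×10⁻⁶ T.
The two arcs carry current in opposite angular senses, so their fields oppose: B = |1.55×10⁻⁵ − 9.57×10⁻⁶| = 5.90×10⁻⁶ T.

B ≈ 5.90 μT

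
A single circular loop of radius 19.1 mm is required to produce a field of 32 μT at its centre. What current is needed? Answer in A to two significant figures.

I ≈ 0.97 A

At the centre of a circular loop B = μ₀I/(2R), so I = 2RB/μ₀.
With R = 0.0191 m, I = 2 × 0.0191 × 3.20×10⁻⁵ / (4π×10⁻⁷) = 0.973 A.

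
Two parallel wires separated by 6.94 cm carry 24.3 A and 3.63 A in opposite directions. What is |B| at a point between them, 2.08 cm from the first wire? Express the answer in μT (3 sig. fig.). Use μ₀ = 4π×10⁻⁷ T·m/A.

Each long wire gives B = μ₀I/(2πd). Distances are d₁ = 0.0208 m and d₂ = 0.0486 m.
B₁ = 2.34×10⁻⁴ T, B₂ = 1.49×10⁻⁵ T.
Between antiparallel currents both contributions point the same way, so they add. B = B₁ + B₂ = 2.34×10⁻⁴ + 1.49×10⁻⁵ = 2.49×10⁻⁴ T.

B ≈ 249 μT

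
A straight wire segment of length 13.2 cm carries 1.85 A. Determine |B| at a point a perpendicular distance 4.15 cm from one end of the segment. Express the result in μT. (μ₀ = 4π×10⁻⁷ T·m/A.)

B ≈ 4.25 μT

For a finite straight segment, B = (μ₀I/4πd)(sinθ₁ + sinθ₂), where θ₁, θ₂ are the angles from the perpendicular to each end.
The perpendicular foot is at one end, so the two end-offsets along the wire are 0 and L = 0.132 m.
sinθ₁ = 0/√(0²+0.0415²) = 0.0000; sinθ₂ = 0.132/√(0.132²+0.0415²) = 0.9540.
B = (4π×10⁻⁷ × 1.85) / (4π × 0.0415) × (0.0000 + 0.9540) = 4.25×10⁻⁶ T.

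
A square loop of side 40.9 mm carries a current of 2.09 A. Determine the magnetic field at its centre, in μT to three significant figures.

Each side is a finite straight segment at perpendicular distance d = a/(2 tan(π/4)) = 0.02045 m from the centre, with end-angles ±π/4.
One side contributes B₁ = (μ₀I/4πd)·2 sin(π/4) = 1.45×10⁻⁵ T.
All 4 sides add in the same direction: B = 4 × 1.45×10⁻⁵ = 5.78×10⁻⁵ T.

B ≈ 57.8 μT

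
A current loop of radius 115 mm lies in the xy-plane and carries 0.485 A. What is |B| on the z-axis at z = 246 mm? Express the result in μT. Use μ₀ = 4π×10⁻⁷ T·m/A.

On the axis of a circular loop, B = μ₀IR² / [2(R²+z²)^(3/2)].
R² + z² = (0.115)² + (0.246)² = 0.07374 m², and (R²+z²)^(3/2) = 2.00×10⁻² m³.
B = (4π×10⁻⁷ × 0.485 × 0.01323) / (2 × 2.00×10⁻²) = 2.01×10⁻⁷ T.

B ≈ 0.201 μT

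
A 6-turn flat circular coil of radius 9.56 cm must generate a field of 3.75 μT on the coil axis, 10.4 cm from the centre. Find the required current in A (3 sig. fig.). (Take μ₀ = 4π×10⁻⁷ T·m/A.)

I ≈ 0.307 A

For an N-turn coil, B = Nμ₀IR²/[2(R²+z²)^(3/2)] with R = 0.0956 m, z = 0.104 m, so I = 2B(R²+z²)^(3/2)/(Nμ₀R²) = 2 × 3.75×10⁻⁶ × 2.82×10⁻³ / (6 × 4π×10⁻⁷ × 0.009139) = 0.307 A.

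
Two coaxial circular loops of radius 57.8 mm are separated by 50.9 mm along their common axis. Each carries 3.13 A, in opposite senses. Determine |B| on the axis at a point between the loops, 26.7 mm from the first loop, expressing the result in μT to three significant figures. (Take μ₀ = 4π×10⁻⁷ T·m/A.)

Each loop contributes B = μ₀IR²/[2(R²+z²)^(3/2)] on the axis, with z measured from that loop.
Loop 1 (z = 0.0267 m): B₁ = 2.55×10⁻⁵ T. Loop 2 (z = 0.0242 m): B₂ = 2.67×10⁻⁵ T.
The fields oppose: B = |B₁ − B₂| = 1.25×10⁻⁶ T.

B ≈ 1.25 μT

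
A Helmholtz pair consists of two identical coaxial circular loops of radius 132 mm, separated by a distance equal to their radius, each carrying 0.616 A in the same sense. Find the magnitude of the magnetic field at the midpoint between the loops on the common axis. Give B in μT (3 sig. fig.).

B ≈ 4.20 μT

Each loop contributes B = μ₀IR²/[2(R²+z²)^(3/2)] on the axis, with z measured from that loop.
Loop 1 (z = 0.066 m): B₁ = 2.10×10⁻⁶ T. Loop 2 (z = 0.066 m): B₂ = 2.10×10⁻⁶ T.
The fields add: B = B₁ + B₂ = 4.20×10⁻⁶ T.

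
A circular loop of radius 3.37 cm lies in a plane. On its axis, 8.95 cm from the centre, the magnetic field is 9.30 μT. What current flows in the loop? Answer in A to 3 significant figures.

On the axis of a loop, B = μ₀IR²/[2(R²+z²)^(3/2)], so I = 2B(R²+z²)^(3/2)/(μ₀R²).
R² + z² = 0.001136 + 0.00801 = 0.009146 m²; raised to 3/2 gives 8.75×10⁻⁴ m³.
I = 2 × 9.30×10⁻⁶ × 8.75×10⁻⁴ / (1.26×10⁻⁶ × 0.001136) = 11.4 A.

I ≈ 11.4 A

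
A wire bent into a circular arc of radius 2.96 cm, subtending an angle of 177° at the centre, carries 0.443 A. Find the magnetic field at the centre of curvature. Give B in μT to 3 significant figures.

B ≈ 4.62 μT

The Biot–Savart field of a circular arc at its centre is B = μ₀Iφ/(4πR), with φ = 3.089 rad.
B = (4π×10⁻⁷ × 0.443 × 3.089) / (4π × 0.0296) = 4.62×10⁻⁶ T.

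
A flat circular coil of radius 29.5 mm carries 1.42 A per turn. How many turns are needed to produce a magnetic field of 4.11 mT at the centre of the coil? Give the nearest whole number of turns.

For an N-turn coil, B = Nμ₀I/(2R). A single turn gives B₁ = 3.02×10⁻⁵ T with R = 0.0295 m.
N = B/B₁ = 4.11×10⁻³ / 3.02×10⁻⁵ = 135.89.

N = 136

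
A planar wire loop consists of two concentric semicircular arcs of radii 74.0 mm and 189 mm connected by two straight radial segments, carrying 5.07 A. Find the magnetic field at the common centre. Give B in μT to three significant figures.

B ≈ 13.1 μT

The radial connectors point toward the centre, so dl × r̂ = 0 and they contribute nothing.
Each semicircle gives μ₀I/(4R): inner arc 2.15×10⁻⁵ T, outer arc 8.43×10⁻⁶ T.
The two arcs carry current in opposite angular senses, so their fields oppose: B = |2.15×10⁻⁵ − 8.43×10⁻⁶| = 1.31×10⁻⁵ T.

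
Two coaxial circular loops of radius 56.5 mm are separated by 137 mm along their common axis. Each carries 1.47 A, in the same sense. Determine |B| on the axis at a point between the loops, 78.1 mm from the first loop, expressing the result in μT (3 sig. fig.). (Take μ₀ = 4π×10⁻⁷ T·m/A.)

Each loop contributes B = μ₀IR²/[2(R²+z²)^(3/2)] on the axis, with z measured from that loop.
Loop 1 (z = 0.0781 m): B₁ = 3.29×10⁻⁶ T. Loop 2 (z = 0.0589 m): B₂ = 5.42×10⁻⁶ T.
The fields add: B = B₁ + B₂ = 8.71×10⁻⁶ T.

B ≈ 8.71 μT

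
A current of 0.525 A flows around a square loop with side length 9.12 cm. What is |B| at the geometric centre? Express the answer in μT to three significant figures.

B ≈ 6.51 μT

Each side is a finite straight segment at perpendicular distance d = a/(2 tan(π/4)) = 0.0456 m from the centre, with end-angles ±π/4.
One side contributes B₁ = (μ₀I/4πd)·2 sin(π/4) = 1.63×10⁻⁶ T.
All 4 sides add in the same direction: B = 4 × 1.63×10⁻⁶ = 6.51×10⁻⁶ T.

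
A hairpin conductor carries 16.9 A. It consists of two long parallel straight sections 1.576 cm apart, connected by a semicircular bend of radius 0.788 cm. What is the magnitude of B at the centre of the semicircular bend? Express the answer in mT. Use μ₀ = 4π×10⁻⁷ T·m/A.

The semicircular arc contributes B_arc = μ₀I·π/(4πR) = μ₀I/(4R) = 6.74×10⁻⁴ T.
Each semi-infinite lead is at perpendicular distance R = 0.00788 m from the centre, with the perpendicular foot at its near end, so it contributes μ₀I/(4πR); both point the same way, together 4.29×10⁻⁴ T.
Arc and leads all point the same direction: B = 6.74×10⁻⁴ + 4.29×10⁻⁴ = 1.10×10⁻³ T.

B ≈ 1.10 mT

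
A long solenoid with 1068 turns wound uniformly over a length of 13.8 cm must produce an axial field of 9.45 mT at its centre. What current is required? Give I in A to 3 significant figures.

I ≈ 0.972 A

Inside a long solenoid B = μ₀nI with n = 7739 m⁻¹, so I = B/(μ₀n).
I = 9.45×10⁻³ / (4π×10⁻⁷ × 7739) = 0.972 A.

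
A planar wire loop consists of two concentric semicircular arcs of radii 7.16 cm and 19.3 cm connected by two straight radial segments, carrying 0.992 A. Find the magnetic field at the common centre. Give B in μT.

The radial connectors point toward the centre, so dl × r̂ = 0 and they contribute nothing.
Each semicircle gives μ₀I/(4R): inner arc 4.35×10⁻⁶ T, outer arc 1.61×10⁻⁶ T.
The two arcs carry current in opposite angular senses, so their fields oppose: B = |4.35×10⁻⁶ − 1.61×10⁻⁶| = 2.74×10⁻⁶ T.

B ≈ 2.74 μT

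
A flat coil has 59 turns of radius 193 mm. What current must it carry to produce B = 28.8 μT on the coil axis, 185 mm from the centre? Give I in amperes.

I ≈ 0.399 A

For an N-turn coil, B = Nμ₀IR²/[2(R²+z²)^(3/2)] with R = 0.193 m, z = 0.185 m, so I = 2B(R²+z²)^(3/2)/(Nμ₀R²) = 2 × 2.88×10⁻⁵ × 1.91×10⁻² / (59 × 4π×10⁻⁷ × 0.03725) = 0.399 A.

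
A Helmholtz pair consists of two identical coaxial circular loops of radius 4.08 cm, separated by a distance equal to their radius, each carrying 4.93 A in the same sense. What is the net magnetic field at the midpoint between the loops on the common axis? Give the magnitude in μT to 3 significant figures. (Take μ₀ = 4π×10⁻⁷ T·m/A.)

Each loop contributes B = μ₀IR²/[2(R²+z²)^(3/2)] on the axis, with z measured from that loop.
Loop 1 (z = 0.0204 m): B₁ = 5.43×10⁻⁵ T. Loop 2 (z = 0.0204 m): B₂ = 5.43×10⁻⁵ T.
The fields add: B = B₁ + B₂ = 1.09×10⁻⁴ T.

B ≈ 109 μT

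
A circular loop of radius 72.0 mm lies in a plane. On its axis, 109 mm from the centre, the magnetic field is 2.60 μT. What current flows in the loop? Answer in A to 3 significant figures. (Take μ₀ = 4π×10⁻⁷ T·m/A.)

I ≈ 1.78 A

On the axis of a loop, B = μ₀IR²/[2(R²+z²)^(3/2)], so I = 2B(R²+z²)^(3/2)/(μ₀R²).
R² + z² = 0.005184 + 0.01188 = 0.01707 m²; raised to 3/2 gives 2.23×10⁻³ m³.
I = 2 × 2.60×10⁻⁶ × 2.23×10⁻³ / (1.26×10⁻⁶ × 0.005184) = 1.78 A.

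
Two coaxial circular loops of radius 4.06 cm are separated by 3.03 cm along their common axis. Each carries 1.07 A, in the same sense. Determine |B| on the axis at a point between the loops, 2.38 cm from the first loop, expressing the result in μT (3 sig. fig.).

B ≈ 26.6 μT

Each loop contributes B = μ₀IR²/[2(R²+z²)^(3/2)] on the axis, with z measured from that loop.
Loop 1 (z = 0.0238 m): B₁ = 1.06×10⁻⁵ T. Loop 2 (z = 0.0065 m): B₂ = 1.59×10⁻⁵ T.
The fields add: B = B₁ + B₂ = 2.66×10⁻⁵ T.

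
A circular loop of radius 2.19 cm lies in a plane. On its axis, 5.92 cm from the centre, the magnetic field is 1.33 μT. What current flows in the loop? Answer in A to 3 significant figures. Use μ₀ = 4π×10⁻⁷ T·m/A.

On the axis of a loop, B = μ₀IR²/[2(R²+z²)^(3/2)], so I = 2B(R²+z²)^(3/2)/(μ₀R²).
R² + z² = 0.0004796 + 0.003505 = 0.003984 m²; raised to 3/2 gives 2.51×10⁻⁴ m³.
I = 2 × 1.33×10⁻⁶ × 2.51×10⁻⁴ / (1.26×10⁻⁶ × 0.0004796) = 1.11 A.

I ≈ 1.11 A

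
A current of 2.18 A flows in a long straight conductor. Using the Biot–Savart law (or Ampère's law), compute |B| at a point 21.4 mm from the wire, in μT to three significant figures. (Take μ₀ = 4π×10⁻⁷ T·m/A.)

B ≈ 20.4 μT

For an infinitely long straight wire, B = μ₀I/(2πd).
B = (4π×10⁻⁷ × 2.18) / (2π × 0.0214) = 2.04×10⁻⁵ T.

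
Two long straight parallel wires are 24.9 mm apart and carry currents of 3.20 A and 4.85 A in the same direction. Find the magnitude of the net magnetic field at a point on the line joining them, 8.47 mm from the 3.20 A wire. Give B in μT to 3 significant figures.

B ≈ 16.5 μT

Each long wire gives B = μ₀I/(2πd). Distances are d₁ = 0.00847 m and d₂ = 0.01643 m.
B₁ = 7.56×10⁻⁵ T, B₂ = 5.90×10⁻⁵ T.
Between parallel currents the two contributions point in opposite directions, so they subtract. B = |B₁ − B₂| = |7.56×10⁻⁵ − 5.90×10⁻⁵| = 1.65×10⁻⁵ T.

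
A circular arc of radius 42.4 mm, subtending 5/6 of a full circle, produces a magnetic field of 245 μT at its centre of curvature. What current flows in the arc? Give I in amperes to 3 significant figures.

I ≈ 19.8 A

For a circular arc, B = μ₀Iφ/(4πR) with φ in radians; here φ = 5.236 rad.
So I = 4πRB/(μ₀φ) = 4π × 0.0424 × 2.45×10⁻⁴ / (4π×10⁻⁷ × 5.236) = 19.8 A.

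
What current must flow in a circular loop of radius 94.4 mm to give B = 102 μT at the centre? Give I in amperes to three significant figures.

I ≈ 15.3 A

At the centre of a circular loop B = μ₀I/(2R), so I = 2RB/μ₀.
With R = 0.0944 m, I = 2 × 0.0944 × 1.02×10⁻⁴ / (4π×10⁻⁷) = 15.3 A.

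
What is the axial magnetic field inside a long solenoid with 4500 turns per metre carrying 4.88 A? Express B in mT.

Inside a long solenoid, B = μ₀nI with n = 4500 turns/m.
B = 4π×10⁻⁷ × 4500 × 4.88 = 2.76×10⁻² T.

B ≈ 27.6 mT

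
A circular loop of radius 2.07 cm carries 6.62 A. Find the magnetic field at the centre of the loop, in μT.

B ≈ 201 μT

At the centre of a circular loop the Biot–Savart law gives B = μ₀I/(2R).
B = (4π×10⁻⁷ × 6.62) / (2 × 0.0207) = 2.01×10⁻⁴ T.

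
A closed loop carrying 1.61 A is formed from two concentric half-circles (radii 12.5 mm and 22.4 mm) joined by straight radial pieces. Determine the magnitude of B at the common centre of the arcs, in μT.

The radial connectors point toward the centre, so dl × r̂ = 0 and they contribute nothing.
Each semicircle gives μ₀I/(4R): inner arc 4.05×10⁻⁵ T, outer arc 2.26×10⁻⁵ T.
The two arcs carry current in opposite angular senses, so their fields oppose: B = |4.05×10⁻⁵ − 2.26×10⁻⁵| = 1.79×10⁻⁵ T.

B ≈ 17.9 μT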